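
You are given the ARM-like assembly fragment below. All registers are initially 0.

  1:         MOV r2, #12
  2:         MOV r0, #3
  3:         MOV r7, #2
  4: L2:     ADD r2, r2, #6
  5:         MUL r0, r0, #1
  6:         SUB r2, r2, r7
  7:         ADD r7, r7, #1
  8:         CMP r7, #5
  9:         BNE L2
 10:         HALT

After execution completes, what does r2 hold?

r2=12
r0=3
r7=2
r2=12+6=18
r0=3*1=3
r2=18-2=16
r7=2+1=3
CMP r7, #5  (cmp 3,5)
BNE L2: taken
r2=16+6=22
r0=3*1=3
r2=22-3=19
r7=3+1=4
CMP r7, #5  (cmp 4,5)
BNE L2: taken
r2=19+6=25
r0=3*1=3
r2=25-4=21
r7=4+1=5
CMP r7, #5  (cmp 5,5)
BNE L2: not taken
halt.

21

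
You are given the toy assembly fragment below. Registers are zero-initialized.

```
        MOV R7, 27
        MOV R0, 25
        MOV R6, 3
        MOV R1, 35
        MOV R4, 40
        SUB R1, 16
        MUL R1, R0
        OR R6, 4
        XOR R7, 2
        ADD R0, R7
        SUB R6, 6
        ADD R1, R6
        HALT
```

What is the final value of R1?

MOV R7, 27 → R7=27
MOV R0, 25 → R0=25
MOV R6, 3 → R6=3
MOV R1, 35 → R1=35
MOV R4, 40 → R4=40
SUB R1, 16 → R1=35-16=19
MUL R1, R0 → R1=19*25=475
OR R6, 4 → R6=3|4=7
XOR R7, 2 → R7=27^2=25
ADD R0, R7 → R0=25+25=50
SUB R6, 6 → R6=7-6=1
ADD R1, R6 → R1=475+1=476
halt.

476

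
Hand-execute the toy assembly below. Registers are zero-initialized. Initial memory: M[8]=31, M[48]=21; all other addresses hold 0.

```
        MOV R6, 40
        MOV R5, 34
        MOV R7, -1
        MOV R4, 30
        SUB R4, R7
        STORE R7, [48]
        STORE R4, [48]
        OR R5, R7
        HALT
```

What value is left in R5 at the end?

MOV R6, 40 → R6=40
MOV R5, 34 → R5=34
MOV R7, -1 → R7=-1
MOV R4, 30 → R4=30
SUB R4, R7 → R4=30-(-1)=31
STORE R7, [48] → M[48]=-1
STORE R4, [48] → M[48]=31
OR R5, R7 → R5=34|(-1)=-1
halt.

-1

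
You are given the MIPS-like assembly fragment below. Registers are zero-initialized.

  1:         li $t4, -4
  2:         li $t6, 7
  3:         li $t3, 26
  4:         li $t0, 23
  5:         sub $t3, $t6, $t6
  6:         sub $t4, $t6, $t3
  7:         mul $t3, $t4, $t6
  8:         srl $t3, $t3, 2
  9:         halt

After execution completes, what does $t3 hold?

li $t4, -4 → $t4=-4
li $t6, 7 → $t6=7
li $t3, 26 → $t3=26
li $t0, 23 → $t0=23
sub $t3, $t6, $t6 → $t3=7-7=0
sub $t4, $t6, $t3 → $t4=7-0=7
mul $t3, $t4, $t6 → $t3=7*7=49
srl $t3, $t3, 2 → $t3=49>>2=12
halt.

12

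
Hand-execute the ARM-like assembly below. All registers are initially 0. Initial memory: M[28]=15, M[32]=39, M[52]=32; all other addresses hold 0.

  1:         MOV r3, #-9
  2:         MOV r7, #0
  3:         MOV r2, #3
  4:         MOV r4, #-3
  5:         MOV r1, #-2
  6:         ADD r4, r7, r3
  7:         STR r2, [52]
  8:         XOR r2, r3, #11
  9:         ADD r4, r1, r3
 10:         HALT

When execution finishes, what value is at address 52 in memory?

after MOV r3, #-9: r3=-9
after MOV r7, #0: r7=0
after MOV r2, #3: r2=3
after MOV r4, #-3: r4=-3
after MOV r1, #-2: r1=-2
after ADD r4, r7, r3: r4=0+(-9)=-9
STR r2, [52] → M[52]=3
after XOR r2, r3, #11: r2=(-9)^11=-4
after ADD r4, r1, r3: r4=(-2)+(-9)=-11
halt.

3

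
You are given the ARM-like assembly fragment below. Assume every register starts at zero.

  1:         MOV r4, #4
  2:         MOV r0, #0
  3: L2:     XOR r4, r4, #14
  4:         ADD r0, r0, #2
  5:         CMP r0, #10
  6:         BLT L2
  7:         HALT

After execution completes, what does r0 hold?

10

after MOV r4, #4: r4=4
after MOV r0, #0: r0=0
after XOR r4, r4, #14: r4=4^14=10
after ADD r0, r0, #2: r0=0+2=2
CMP r0, #10  (cmp 2,10)
BLT L2: taken
after XOR r4, r4, #14: r4=10^14=4
after ADD r0, r0, #2: r0=2+2=4
CMP r0, #10  (cmp 4,10)
BLT L2: taken
after XOR r4, r4, #14: r4=4^14=10
after ADD r0, r0, #2: r0=4+2=6
CMP r0, #10  (cmp 6,10)
BLT L2: taken
after XOR r4, r4, #14: r4=10^14=4
after ADD r0, r0, #2: r0=6+2=8
CMP r0, #10  (cmp 8,10)
BLT L2: taken
after XOR r4, r4, #14: r4=4^14=10
after ADD r0, r0, #2: r0=8+2=10
CMP r0, #10  (cmp 10,10)
BLT L2: not taken
halt.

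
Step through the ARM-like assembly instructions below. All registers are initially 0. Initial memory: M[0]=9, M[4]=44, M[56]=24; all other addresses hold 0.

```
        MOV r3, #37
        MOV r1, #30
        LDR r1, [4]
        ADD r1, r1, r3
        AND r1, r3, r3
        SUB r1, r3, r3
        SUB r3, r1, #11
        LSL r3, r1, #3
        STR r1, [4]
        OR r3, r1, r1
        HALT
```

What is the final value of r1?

0

r3=37
r1=30
r1=M[4]=44
r1=44+37=81
r1=37&37=37
r1=37-37=0
r3=0-11=-11
r3=0<<3=0
STR r1, [4] → M[4]=0
r3=0|0=0
halt.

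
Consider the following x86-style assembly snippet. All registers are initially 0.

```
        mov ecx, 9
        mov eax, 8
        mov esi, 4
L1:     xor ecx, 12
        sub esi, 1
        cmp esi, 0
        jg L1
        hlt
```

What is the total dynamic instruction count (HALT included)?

ecx=9
eax=8
esi=4
ecx=9^12=5
esi=4-1=3
cmp esi, 0  (cmp 3,0)
jg L1: taken
ecx=5^12=9
esi=3-1=2
cmp esi, 0  (cmp 2,0)
jg L1: taken
ecx=9^12=5
esi=2-1=1
cmp esi, 0  (cmp 1,0)
jg L1: taken
ecx=5^12=9
esi=1-1=0
cmp esi, 0  (cmp 0,0)
jg L1: not taken
halt.
Total executed instructions: 20.

20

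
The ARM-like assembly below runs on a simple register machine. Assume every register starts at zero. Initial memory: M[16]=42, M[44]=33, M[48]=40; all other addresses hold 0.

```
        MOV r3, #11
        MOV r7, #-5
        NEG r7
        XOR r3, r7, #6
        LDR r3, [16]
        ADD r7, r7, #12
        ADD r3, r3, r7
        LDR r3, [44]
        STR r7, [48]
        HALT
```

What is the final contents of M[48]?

after MOV r3, #11: r3=11
after MOV r7, #-5: r7=-5
after NEG r7: r7=-(-5)=5
after XOR r3, r7, #6: r3=5^6=3
after LDR r3, [16]: r3=M[16]=42
after ADD r7, r7, #12: r7=5+12=17
after ADD r3, r3, r7: r3=42+17=59
after LDR r3, [44]: r3=M[44]=33
STR r7, [48] → M[48]=17
halt.

17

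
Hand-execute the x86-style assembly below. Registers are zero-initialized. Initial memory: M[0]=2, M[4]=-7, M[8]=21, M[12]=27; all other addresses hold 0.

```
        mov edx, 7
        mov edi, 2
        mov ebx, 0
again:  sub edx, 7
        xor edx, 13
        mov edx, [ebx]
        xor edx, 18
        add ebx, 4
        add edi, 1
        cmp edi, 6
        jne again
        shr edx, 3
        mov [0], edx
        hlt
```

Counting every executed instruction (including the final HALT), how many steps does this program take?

38

edx=7
edi=2
ebx=0
edx=7-7=0
edx=0^13=13
edx=M[0]=2
edx=2^18=16
ebx=0+4=4
edi=2+1=3
cmp edi, 6  (cmp 3,6)
jne again: taken
edx=16-7=9
edx=9^13=4
edx=M[4]=-7
edx=(-7)^18=-21
ebx=4+4=8
edi=3+1=4
cmp edi, 6  (cmp 4,6)
jne again: taken
edx=(-21)-7=-28
edx=(-28)^13=-23
edx=M[8]=21
edx=21^18=7
ebx=8+4=12
edi=4+1=5
cmp edi, 6  (cmp 5,6)
jne again: taken
edx=7-7=0
edx=0^13=13
edx=M[12]=27
edx=27^18=9
ebx=12+4=16
edi=5+1=6
cmp edi, 6  (cmp 6,6)
jne again: not taken
edx=9>>3=1
mov [0], edx → M[0]=1
halt.
Total executed instructions: 38.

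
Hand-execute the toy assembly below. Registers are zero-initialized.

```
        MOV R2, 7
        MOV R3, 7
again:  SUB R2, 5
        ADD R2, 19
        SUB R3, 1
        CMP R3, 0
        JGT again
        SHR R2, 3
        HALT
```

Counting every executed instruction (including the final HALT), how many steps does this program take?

after MOV R2, 7: R2=7
after MOV R3, 7: R3=7
after SUB R2, 5: R2=7-5=2
after ADD R2, 19: R2=2+19=21
after SUB R3, 1: R3=7-1=6
CMP R3, 0  (cmp 6,0)
JGT again: taken
after SUB R2, 5: R2=21-5=16
after ADD R2, 19: R2=16+19=35
after SUB R3, 1: R3=6-1=5
CMP R3, 0  (cmp 5,0)
JGT again: taken
after SUB R2, 5: R2=35-5=30
after ADD R2, 19: R2=30+19=49
after SUB R3, 1: R3=5-1=4
CMP R3, 0  (cmp 4,0)
JGT again: taken
after SUB R2, 5: R2=49-5=44
after ADD R2, 19: R2=44+19=63
after SUB R3, 1: R3=4-1=3
CMP R3, 0  (cmp 3,0)
JGT again: taken
after SUB R2, 5: R2=63-5=58
after ADD R2, 19: R2=58+19=77
after SUB R3, 1: R3=3-1=2
CMP R3, 0  (cmp 2,0)
JGT again: taken
after SUB R2, 5: R2=77-5=72
after ADD R2, 19: R2=72+19=91
after SUB R3, 1: R3=2-1=1
CMP R3, 0  (cmp 1,0)
JGT again: taken
after SUB R2, 5: R2=91-5=86
after ADD R2, 19: R2=86+19=105
after SUB R3, 1: R3=1-1=0
CMP R3, 0  (cmp 0,0)
JGT again: not taken
after SHR R2, 3: R2=105>>3=13
halt.
Total executed instructions: 39.

39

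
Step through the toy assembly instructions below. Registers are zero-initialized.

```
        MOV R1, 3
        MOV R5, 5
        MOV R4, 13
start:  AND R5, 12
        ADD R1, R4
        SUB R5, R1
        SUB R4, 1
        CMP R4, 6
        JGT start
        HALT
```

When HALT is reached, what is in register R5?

-61

R1=3
R5=5
R4=13
R5=5&12=4
R1=3+13=16
R5=4-16=-12
R4=13-1=12
CMP R4, 6  (cmp 12,6)
JGT start: taken
R5=(-12)&12=4
R1=16+12=28
R5=4-28=-24
R4=12-1=11
CMP R4, 6  (cmp 11,6)
JGT start: taken
R5=(-24)&12=8
R1=28+11=39
R5=8-39=-31
R4=11-1=10
CMP R4, 6  (cmp 10,6)
JGT start: taken
R5=(-31)&12=0
R1=39+10=49
R5=0-49=-49
R4=10-1=9
CMP R4, 6  (cmp 9,6)
JGT start: taken
R5=(-49)&12=12
R1=49+9=58
R5=12-58=-46
R4=9-1=8
CMP R4, 6  (cmp 8,6)
JGT start: taken
R5=(-46)&12=0
R1=58+8=66
R5=0-66=-66
R4=8-1=7
CMP R4, 6  (cmp 7,6)
JGT start: taken
R5=(-66)&12=12
R1=66+7=73
R5=12-73=-61
R4=7-1=6
CMP R4, 6  (cmp 6,6)
JGT start: not taken
halt.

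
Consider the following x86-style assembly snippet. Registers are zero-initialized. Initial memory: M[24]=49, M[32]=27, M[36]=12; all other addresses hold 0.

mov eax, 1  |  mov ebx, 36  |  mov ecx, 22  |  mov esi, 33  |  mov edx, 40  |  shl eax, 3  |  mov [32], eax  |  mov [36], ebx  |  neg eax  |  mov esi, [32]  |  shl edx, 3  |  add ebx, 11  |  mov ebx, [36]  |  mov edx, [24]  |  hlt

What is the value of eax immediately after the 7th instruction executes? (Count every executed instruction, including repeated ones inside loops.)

8

eax=1
ebx=36
ecx=22
esi=33
edx=40
eax=1<<3=8
mov [32], eax → M[32]=8
After step 7: eax = 8.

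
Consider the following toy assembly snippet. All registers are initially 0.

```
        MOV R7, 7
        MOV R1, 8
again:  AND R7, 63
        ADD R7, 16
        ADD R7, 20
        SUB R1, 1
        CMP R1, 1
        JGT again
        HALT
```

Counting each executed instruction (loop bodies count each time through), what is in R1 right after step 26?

4

R7=7
R1=8
R7=7&63=7
R7=7+16=23
R7=23+20=43
R1=8-1=7
CMP R1, 1  (cmp 7,1)
JGT again: taken
R7=43&63=43
R7=43+16=59
R7=59+20=79
R1=7-1=6
CMP R1, 1  (cmp 6,1)
JGT again: taken
R7=79&63=15
R7=15+16=31
R7=31+20=51
R1=6-1=5
CMP R1, 1  (cmp 5,1)
JGT again: taken
R7=51&63=51
R7=51+16=67
R7=67+20=87
R1=5-1=4
CMP R1, 1  (cmp 4,1)
JGT again: taken
After step 26: R1 = 4.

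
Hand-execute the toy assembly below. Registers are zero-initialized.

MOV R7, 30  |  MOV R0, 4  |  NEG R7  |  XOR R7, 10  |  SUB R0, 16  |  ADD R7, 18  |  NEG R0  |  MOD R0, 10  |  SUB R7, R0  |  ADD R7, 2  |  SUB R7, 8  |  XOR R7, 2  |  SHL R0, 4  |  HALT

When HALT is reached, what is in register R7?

after MOV R7, 30: R7=30
after MOV R0, 4: R0=4
after NEG R7: R7=-(30)=-30
after XOR R7, 10: R7=(-30)^10=-24
after SUB R0, 16: R0=4-16=-12
after ADD R7, 18: R7=(-24)+18=-6
after NEG R0: R0=-(-12)=12
after MOD R0, 10: R0=12%10=2
after SUB R7, R0: R7=(-6)-2=-8
after ADD R7, 2: R7=(-8)+2=-6
after SUB R7, 8: R7=(-6)-8=-14
after XOR R7, 2: R7=(-14)^2=-16
after SHL R0, 4: R0=2<<4=32
halt.

-16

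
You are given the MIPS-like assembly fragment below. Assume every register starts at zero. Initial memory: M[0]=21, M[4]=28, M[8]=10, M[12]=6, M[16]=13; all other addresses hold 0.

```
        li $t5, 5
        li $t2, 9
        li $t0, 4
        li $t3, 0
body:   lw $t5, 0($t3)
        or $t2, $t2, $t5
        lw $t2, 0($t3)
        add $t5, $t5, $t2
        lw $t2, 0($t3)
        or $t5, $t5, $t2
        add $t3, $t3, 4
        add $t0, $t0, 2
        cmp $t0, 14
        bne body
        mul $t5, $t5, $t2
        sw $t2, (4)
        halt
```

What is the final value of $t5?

li $t5, 5 → $t5=5
li $t2, 9 → $t2=9
li $t0, 4 → $t0=4
li $t3, 0 → $t3=0
lw $t5, 0($t3) → $t5=M[0]=21
or $t2, $t2, $t5 → $t2=9|21=29
lw $t2, 0($t3) → $t2=M[0]=21
add $t5, $t5, $t2 → $t5=21+21=42
lw $t2, 0($t3) → $t2=M[0]=21
or $t5, $t5, $t2 → $t5=42|21=63
add $t3, $t3, 4 → $t3=0+4=4
add $t0, $t0, 2 → $t0=4+2=6
cmp $t0, 14  (cmp 6,14)
bne body: taken
lw $t5, 0($t3) → $t5=M[4]=28
or $t2, $t2, $t5 → $t2=21|28=29
lw $t2, 0($t3) → $t2=M[4]=28
add $t5, $t5, $t2 → $t5=28+28=56
lw $t2, 0($t3) → $t2=M[4]=28
or $t5, $t5, $t2 → $t5=56|28=60
add $t3, $t3, 4 → $t3=4+4=8
add $t0, $t0, 2 → $t0=6+2=8
cmp $t0, 14  (cmp 8,14)
bne body: taken
lw $t5, 0($t3) → $t5=M[8]=10
or $t2, $t2, $t5 → $t2=28|10=30
lw $t2, 0($t3) → $t2=M[8]=10
add $t5, $t5, $t2 → $t5=10+10=20
lw $t2, 0($t3) → $t2=M[8]=10
or $t5, $t5, $t2 → $t5=20|10=30
add $t3, $t3, 4 → $t3=8+4=12
add $t0, $t0, 2 → $t0=8+2=10
cmp $t0, 14  (cmp 10,14)
bne body: taken
lw $t5, 0($t3) → $t5=M[12]=6
or $t2, $t2, $t5 → $t2=10|6=14
lw $t2, 0($t3) → $t2=M[12]=6
add $t5, $t5, $t2 → $t5=6+6=12
lw $t2, 0($t3) → $t2=M[12]=6
or $t5, $t5, $t2 → $t5=12|6=14
add $t3, $t3, 4 → $t3=12+4=16
add $t0, $t0, 2 → $t0=10+2=12
cmp $t0, 14  (cmp 12,14)
bne body: taken
lw $t5, 0($t3) → $t5=M[16]=13
or $t2, $t2, $t5 → $t2=6|13=15
lw $t2, 0($t3) → $t2=M[16]=13
add $t5, $t5, $t2 → $t5=13+13=26
lw $t2, 0($t3) → $t2=M[16]=13
or $t5, $t5, $t2 → $t5=26|13=31
add $t3, $t3, 4 → $t3=16+4=20
add $t0, $t0, 2 → $t0=12+2=14
cmp $t0, 14  (cmp 14,14)
bne body: not taken
mul $t5, $t5, $t2 → $t5=31*13=403
sw $t2, (4) → M[4]=13
halt.

403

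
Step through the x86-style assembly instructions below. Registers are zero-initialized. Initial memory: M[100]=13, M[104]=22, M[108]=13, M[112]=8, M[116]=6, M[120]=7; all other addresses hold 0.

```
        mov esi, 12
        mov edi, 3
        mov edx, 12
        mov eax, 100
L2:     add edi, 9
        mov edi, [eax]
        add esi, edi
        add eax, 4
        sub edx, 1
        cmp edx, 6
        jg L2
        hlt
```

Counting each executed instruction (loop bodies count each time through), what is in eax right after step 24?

112

mov esi, 12 → esi=12
mov edi, 3 → edi=3
mov edx, 12 → edx=12
mov eax, 100 → eax=100
add edi, 9 → edi=3+9=12
mov edi, [eax] → edi=M[100]=13
add esi, edi → esi=12+13=25
add eax, 4 → eax=100+4=104
sub edx, 1 → edx=12-1=11
cmp edx, 6  (cmp 11,6)
jg L2: taken
add edi, 9 → edi=13+9=22
mov edi, [eax] → edi=M[104]=22
add esi, edi → esi=25+22=47
add eax, 4 → eax=104+4=108
sub edx, 1 → edx=11-1=10
cmp edx, 6  (cmp 10,6)
jg L2: taken
add edi, 9 → edi=22+9=31
mov edi, [eax] → edi=M[108]=13
add esi, edi → esi=47+13=60
add eax, 4 → eax=108+4=112
sub edx, 1 → edx=10-1=9
cmp edx, 6  (cmp 9,6)
After step 24: eax = 112.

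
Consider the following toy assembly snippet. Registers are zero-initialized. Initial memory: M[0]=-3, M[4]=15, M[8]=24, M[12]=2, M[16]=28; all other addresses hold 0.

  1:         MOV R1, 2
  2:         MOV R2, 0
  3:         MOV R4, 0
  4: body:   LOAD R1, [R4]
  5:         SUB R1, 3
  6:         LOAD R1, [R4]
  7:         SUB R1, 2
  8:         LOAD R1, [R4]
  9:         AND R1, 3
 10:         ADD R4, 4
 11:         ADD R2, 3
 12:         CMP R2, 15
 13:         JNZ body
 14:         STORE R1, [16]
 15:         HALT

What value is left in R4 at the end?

MOV R1, 2 → R1=2
MOV R2, 0 → R2=0
MOV R4, 0 → R4=0
LOAD R1, [R4] → R1=M[0]=-3
SUB R1, 3 → R1=(-3)-3=-6
LOAD R1, [R4] → R1=M[0]=-3
SUB R1, 2 → R1=(-3)-2=-5
LOAD R1, [R4] → R1=M[0]=-3
AND R1, 3 → R1=(-3)&3=1
ADD R4, 4 → R4=0+4=4
ADD R2, 3 → R2=0+3=3
CMP R2, 15  (cmp 3,15)
JNZ body: taken
LOAD R1, [R4] → R1=M[4]=15
SUB R1, 3 → R1=15-3=12
LOAD R1, [R4] → R1=M[4]=15
SUB R1, 2 → R1=15-2=13
LOAD R1, [R4] → R1=M[4]=15
AND R1, 3 → R1=15&3=3
ADD R4, 4 → R4=4+4=8
ADD R2, 3 → R2=3+3=6
CMP R2, 15  (cmp 6,15)
JNZ body: taken
LOAD R1, [R4] → R1=M[8]=24
SUB R1, 3 → R1=24-3=21
LOAD R1, [R4] → R1=M[8]=24
SUB R1, 2 → R1=24-2=22
LOAD R1, [R4] → R1=M[8]=24
AND R1, 3 → R1=24&3=0
ADD R4, 4 → R4=8+4=12
ADD R2, 3 → R2=6+3=9
CMP R2, 15  (cmp 9,15)
JNZ body: taken
LOAD R1, [R4] → R1=M[12]=2
SUB R1, 3 → R1=2-3=-1
LOAD R1, [R4] → R1=M[12]=2
SUB R1, 2 → R1=2-2=0
LOAD R1, [R4] → R1=M[12]=2
AND R1, 3 → R1=2&3=2
ADD R4, 4 → R4=12+4=16
ADD R2, 3 → R2=9+3=12
CMP R2, 15  (cmp 12,15)
JNZ body: taken
LOAD R1, [R4] → R1=M[16]=28
SUB R1, 3 → R1=28-3=25
LOAD R1, [R4] → R1=M[16]=28
SUB R1, 2 → R1=28-2=26
LOAD R1, [R4] → R1=M[16]=28
AND R1, 3 → R1=28&3=0
ADD R4, 4 → R4=16+4=20
ADD R2, 3 → R2=12+3=15
CMP R2, 15  (cmp 15,15)
JNZ body: not taken
STORE R1, [16] → M[16]=0
halt.

20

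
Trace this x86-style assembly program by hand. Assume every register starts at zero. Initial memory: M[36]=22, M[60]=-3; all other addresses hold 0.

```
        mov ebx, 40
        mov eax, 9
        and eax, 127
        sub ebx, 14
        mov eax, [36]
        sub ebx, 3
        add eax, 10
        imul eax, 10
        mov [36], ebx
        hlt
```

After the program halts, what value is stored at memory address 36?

mov ebx, 40 → ebx=40
mov eax, 9 → eax=9
and eax, 127 → eax=9&127=9
sub ebx, 14 → ebx=40-14=26
mov eax, [36] → eax=M[36]=22
sub ebx, 3 → ebx=26-3=23
add eax, 10 → eax=22+10=32
imul eax, 10 → eax=32*10=320
mov [36], ebx → M[36]=23
halt.

23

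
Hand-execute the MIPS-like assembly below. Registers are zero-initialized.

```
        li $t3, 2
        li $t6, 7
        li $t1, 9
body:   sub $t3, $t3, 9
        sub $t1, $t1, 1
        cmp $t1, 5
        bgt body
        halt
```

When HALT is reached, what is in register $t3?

-34

after li $t3, 2: $t3=2
after li $t6, 7: $t6=7
after li $t1, 9: $t1=9
after sub $t3, $t3, 9: $t3=2-9=-7
after sub $t1, $t1, 1: $t1=9-1=8
cmp $t1, 5  (cmp 8,5)
bgt body: taken
after sub $t3, $t3, 9: $t3=(-7)-9=-16
after sub $t1, $t1, 1: $t1=8-1=7
cmp $t1, 5  (cmp 7,5)
bgt body: taken
after sub $t3, $t3, 9: $t3=(-16)-9=-25
after sub $t1, $t1, 1: $t1=7-1=6
cmp $t1, 5  (cmp 6,5)
bgt body: taken
after sub $t3, $t3, 9: $t3=(-25)-9=-34
after sub $t1, $t1, 1: $t1=6-1=5
cmp $t1, 5  (cmp 5,5)
bgt body: not taken
halt.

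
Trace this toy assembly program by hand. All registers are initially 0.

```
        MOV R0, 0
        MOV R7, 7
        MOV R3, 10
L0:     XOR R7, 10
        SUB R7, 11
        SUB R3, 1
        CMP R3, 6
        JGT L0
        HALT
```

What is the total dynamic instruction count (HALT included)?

24

after MOV R0, 0: R0=0
after MOV R7, 7: R7=7
after MOV R3, 10: R3=10
after XOR R7, 10: R7=7^10=13
after SUB R7, 11: R7=13-11=2
after SUB R3, 1: R3=10-1=9
CMP R3, 6  (cmp 9,6)
JGT L0: taken
after XOR R7, 10: R7=2^10=8
after SUB R7, 11: R7=8-11=-3
after SUB R3, 1: R3=9-1=8
CMP R3, 6  (cmp 8,6)
JGT L0: taken
after XOR R7, 10: R7=(-3)^10=-9
after SUB R7, 11: R7=(-9)-11=-20
after SUB R3, 1: R3=8-1=7
CMP R3, 6  (cmp 7,6)
JGT L0: taken
after XOR R7, 10: R7=(-20)^10=-26
after SUB R7, 11: R7=(-26)-11=-37
after SUB R3, 1: R3=7-1=6
CMP R3, 6  (cmp 6,6)
JGT L0: not taken
halt.
Total executed instructions: 24.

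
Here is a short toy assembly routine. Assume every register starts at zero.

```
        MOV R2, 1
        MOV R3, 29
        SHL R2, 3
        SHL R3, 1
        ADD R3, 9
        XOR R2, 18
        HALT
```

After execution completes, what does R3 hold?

67

MOV R2, 1 → R2=1
MOV R3, 29 → R3=29
SHL R2, 3 → R2=1<<3=8
SHL R3, 1 → R3=29<<1=58
ADD R3, 9 → R3=58+9=67
XOR R2, 18 → R2=8^18=26
halt.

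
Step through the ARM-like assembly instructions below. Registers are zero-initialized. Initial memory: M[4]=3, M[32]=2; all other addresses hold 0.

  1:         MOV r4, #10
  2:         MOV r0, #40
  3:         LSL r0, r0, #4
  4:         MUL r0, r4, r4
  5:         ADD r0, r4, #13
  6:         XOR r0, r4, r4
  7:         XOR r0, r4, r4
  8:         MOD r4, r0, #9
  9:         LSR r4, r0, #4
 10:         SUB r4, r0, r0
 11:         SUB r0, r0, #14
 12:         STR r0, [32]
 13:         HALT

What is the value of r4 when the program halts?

r4=10
r0=40
r0=40<<4=640
r0=10*10=100
r0=10+13=23
r0=10^10=0
r0=10^10=0
r4=0%9=0
r4=0>>4=0
r4=0-0=0
r0=0-14=-14
STR r0, [32] → M[32]=-14
halt.

0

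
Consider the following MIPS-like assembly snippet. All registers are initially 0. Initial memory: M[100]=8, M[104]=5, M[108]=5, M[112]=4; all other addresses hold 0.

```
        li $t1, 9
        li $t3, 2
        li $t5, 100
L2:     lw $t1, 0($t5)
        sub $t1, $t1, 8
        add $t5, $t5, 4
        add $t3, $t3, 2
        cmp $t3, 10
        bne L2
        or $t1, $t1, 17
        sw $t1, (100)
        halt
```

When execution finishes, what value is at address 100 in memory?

-3

after li $t1, 9: $t1=9
after li $t3, 2: $t3=2
after li $t5, 100: $t5=100
after lw $t1, 0($t5): $t1=M[100]=8
after sub $t1, $t1, 8: $t1=8-8=0
after add $t5, $t5, 4: $t5=100+4=104
after add $t3, $t3, 2: $t3=2+2=4
cmp $t3, 10  (cmp 4,10)
bne L2: taken
after lw $t1, 0($t5): $t1=M[104]=5
after sub $t1, $t1, 8: $t1=5-8=-3
after add $t5, $t5, 4: $t5=104+4=108
after add $t3, $t3, 2: $t3=4+2=6
cmp $t3, 10  (cmp 6,10)
bne L2: taken
after lw $t1, 0($t5): $t1=M[108]=5
after sub $t1, $t1, 8: $t1=5-8=-3
after add $t5, $t5, 4: $t5=108+4=112
after add $t3, $t3, 2: $t3=6+2=8
cmp $t3, 10  (cmp 8,10)
bne L2: taken
after lw $t1, 0($t5): $t1=M[112]=4
after sub $t1, $t1, 8: $t1=4-8=-4
after add $t5, $t5, 4: $t5=112+4=116
after add $t3, $t3, 2: $t3=8+2=10
cmp $t3, 10  (cmp 10,10)
bne L2: not taken
after or $t1, $t1, 17: $t1=(-4)|17=-3
sw $t1, (100) → M[100]=-3
halt.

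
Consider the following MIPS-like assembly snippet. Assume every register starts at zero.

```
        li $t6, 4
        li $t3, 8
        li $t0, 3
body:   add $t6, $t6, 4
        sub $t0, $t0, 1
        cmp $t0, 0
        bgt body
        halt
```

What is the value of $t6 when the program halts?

16

after li $t6, 4: $t6=4
after li $t3, 8: $t3=8
after li $t0, 3: $t0=3
after add $t6, $t6, 4: $t6=4+4=8
after sub $t0, $t0, 1: $t0=3-1=2
cmp $t0, 0  (cmp 2,0)
bgt body: taken
after add $t6, $t6, 4: $t6=8+4=12
after sub $t0, $t0, 1: $t0=2-1=1
cmp $t0, 0  (cmp 1,0)
bgt body: taken
after add $t6, $t6, 4: $t6=12+4=16
after sub $t0, $t0, 1: $t0=1-1=0
cmp $t0, 0  (cmp 0,0)
bgt body: not taken
halt.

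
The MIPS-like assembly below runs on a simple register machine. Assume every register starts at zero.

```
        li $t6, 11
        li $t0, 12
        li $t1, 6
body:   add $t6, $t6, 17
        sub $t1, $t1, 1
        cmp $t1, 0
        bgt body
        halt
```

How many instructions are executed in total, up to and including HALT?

28

$t6=11
$t0=12
$t1=6
$t6=11+17=28
$t1=6-1=5
cmp $t1, 0  (cmp 5,0)
bgt body: taken
$t6=28+17=45
$t1=5-1=4
cmp $t1, 0  (cmp 4,0)
bgt body: taken
$t6=45+17=62
$t1=4-1=3
cmp $t1, 0  (cmp 3,0)
bgt body: taken
$t6=62+17=79
$t1=3-1=2
cmp $t1, 0  (cmp 2,0)
bgt body: taken
$t6=79+17=96
$t1=2-1=1
cmp $t1, 0  (cmp 1,0)
bgt body: taken
$t6=96+17=113
$t1=1-1=0
cmp $t1, 0  (cmp 0,0)
bgt body: not taken
halt.
Total executed instructions: 28.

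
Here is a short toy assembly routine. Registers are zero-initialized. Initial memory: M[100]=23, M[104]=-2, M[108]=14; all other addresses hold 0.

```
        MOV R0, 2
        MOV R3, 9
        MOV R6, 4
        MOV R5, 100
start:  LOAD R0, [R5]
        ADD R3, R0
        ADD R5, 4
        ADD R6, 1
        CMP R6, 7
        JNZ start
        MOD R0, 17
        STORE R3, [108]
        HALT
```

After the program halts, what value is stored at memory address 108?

44

R0=2
R3=9
R6=4
R5=100
R0=M[100]=23
R3=9+23=32
R5=100+4=104
R6=4+1=5
CMP R6, 7  (cmp 5,7)
JNZ start: taken
R0=M[104]=-2
R3=32+(-2)=30
R5=104+4=108
R6=5+1=6
CMP R6, 7  (cmp 6,7)
JNZ start: taken
R0=M[108]=14
R3=30+14=44
R5=108+4=112
R6=6+1=7
CMP R6, 7  (cmp 7,7)
JNZ start: not taken
R0=14%17=14
STORE R3, [108] → M[108]=44
halt.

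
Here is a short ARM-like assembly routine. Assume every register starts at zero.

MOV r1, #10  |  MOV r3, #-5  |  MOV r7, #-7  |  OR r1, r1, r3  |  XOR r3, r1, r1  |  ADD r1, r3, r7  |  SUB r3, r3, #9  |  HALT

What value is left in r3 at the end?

r1=10
r3=-5
r7=-7
r1=10|(-5)=-5
r3=(-5)^(-5)=0
r1=0+(-7)=-7
r3=0-9=-9
halt.

-9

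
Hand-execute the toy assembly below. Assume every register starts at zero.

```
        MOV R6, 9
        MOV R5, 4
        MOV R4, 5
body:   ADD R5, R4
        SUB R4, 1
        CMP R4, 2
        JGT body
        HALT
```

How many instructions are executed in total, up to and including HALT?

16

after MOV R6, 9: R6=9
after MOV R5, 4: R5=4
after MOV R4, 5: R4=5
after ADD R5, R4: R5=4+5=9
after SUB R4, 1: R4=5-1=4
CMP R4, 2  (cmp 4,2)
JGT body: taken
after ADD R5, R4: R5=9+4=13
after SUB R4, 1: R4=4-1=3
CMP R4, 2  (cmp 3,2)
JGT body: taken
after ADD R5, R4: R5=13+3=16
after SUB R4, 1: R4=3-1=2
CMP R4, 2  (cmp 2,2)
JGT body: not taken
halt.
Total executed instructions: 16.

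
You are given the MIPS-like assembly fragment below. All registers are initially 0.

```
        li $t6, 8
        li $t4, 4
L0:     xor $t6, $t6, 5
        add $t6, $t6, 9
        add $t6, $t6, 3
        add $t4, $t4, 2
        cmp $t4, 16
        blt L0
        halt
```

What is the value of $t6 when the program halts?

104

$t6=8
$t4=4
$t6=8^5=13
$t6=13+9=22
$t6=22+3=25
$t4=4+2=6
cmp $t4, 16  (cmp 6,16)
blt L0: taken
$t6=25^5=28
$t6=28+9=37
$t6=37+3=40
$t4=6+2=8
cmp $t4, 16  (cmp 8,16)
blt L0: taken
$t6=40^5=45
$t6=45+9=54
$t6=54+3=57
$t4=8+2=10
cmp $t4, 16  (cmp 10,16)
blt L0: taken
$t6=57^5=60
$t6=60+9=69
$t6=69+3=72
$t4=10+2=12
cmp $t4, 16  (cmp 12,16)
blt L0: taken
$t6=72^5=77
$t6=77+9=86
$t6=86+3=89
$t4=12+2=14
cmp $t4, 16  (cmp 14,16)
blt L0: taken
$t6=89^5=92
$t6=92+9=101
$t6=101+3=104
$t4=14+2=16
cmp $t4, 16  (cmp 16,16)
blt L0: not taken
halt.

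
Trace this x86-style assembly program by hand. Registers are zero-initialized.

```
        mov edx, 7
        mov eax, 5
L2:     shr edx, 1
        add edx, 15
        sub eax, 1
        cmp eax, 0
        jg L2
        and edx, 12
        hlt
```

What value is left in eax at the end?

0

mov edx, 7 → edx=7
mov eax, 5 → eax=5
shr edx, 1 → edx=7>>1=3
add edx, 15 → edx=3+15=18
sub eax, 1 → eax=5-1=4
cmp eax, 0  (cmp 4,0)
jg L2: taken
shr edx, 1 → edx=18>>1=9
add edx, 15 → edx=9+15=24
sub eax, 1 → eax=4-1=3
cmp eax, 0  (cmp 3,0)
jg L2: taken
shr edx, 1 → edx=24>>1=12
add edx, 15 → edx=12+15=27
sub eax, 1 → eax=3-1=2
cmp eax, 0  (cmp 2,0)
jg L2: taken
shr edx, 1 → edx=27>>1=13
add edx, 15 → edx=13+15=28
sub eax, 1 → eax=2-1=1
cmp eax, 0  (cmp 1,0)
jg L2: taken
shr edx, 1 → edx=28>>1=14
add edx, 15 → edx=14+15=29
sub eax, 1 → eax=1-1=0
cmp eax, 0  (cmp 0,0)
jg L2: not taken
and edx, 12 → edx=29&12=12
halt.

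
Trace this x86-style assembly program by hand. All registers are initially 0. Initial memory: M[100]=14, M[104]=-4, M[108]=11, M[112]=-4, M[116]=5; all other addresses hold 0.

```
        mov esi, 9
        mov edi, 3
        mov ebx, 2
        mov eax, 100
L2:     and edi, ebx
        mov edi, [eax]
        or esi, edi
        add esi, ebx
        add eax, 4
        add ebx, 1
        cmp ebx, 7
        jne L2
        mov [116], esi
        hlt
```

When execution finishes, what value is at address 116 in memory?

esi=9
edi=3
ebx=2
eax=100
edi=3&2=2
edi=M[100]=14
esi=9|14=15
esi=15+2=17
eax=100+4=104
ebx=2+1=3
cmp ebx, 7  (cmp 3,7)
jne L2: taken
edi=14&3=2
edi=M[104]=-4
esi=17|(-4)=-3
esi=(-3)+3=0
eax=104+4=108
ebx=3+1=4
cmp ebx, 7  (cmp 4,7)
jne L2: taken
edi=(-4)&4=4
edi=M[108]=11
esi=0|11=11
esi=11+4=15
eax=108+4=112
ebx=4+1=5
cmp ebx, 7  (cmp 5,7)
jne L2: taken
edi=11&5=1
edi=M[112]=-4
esi=15|(-4)=-1
esi=(-1)+5=4
eax=112+4=116
ebx=5+1=6
cmp ebx, 7  (cmp 6,7)
jne L2: taken
edi=(-4)&6=4
edi=M[116]=5
esi=4|5=5
esi=5+6=11
eax=116+4=120
ebx=6+1=7
cmp ebx, 7  (cmp 7,7)
jne L2: not taken
mov [116], esi → M[116]=11
halt.

11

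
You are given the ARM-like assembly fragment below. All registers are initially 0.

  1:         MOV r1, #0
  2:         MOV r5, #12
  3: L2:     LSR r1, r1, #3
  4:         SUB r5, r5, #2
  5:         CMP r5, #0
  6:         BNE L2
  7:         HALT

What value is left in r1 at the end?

0

r1=0
r5=12
r1=0>>3=0
r5=12-2=10
CMP r5, #0  (cmp 10,0)
BNE L2: taken
r1=0>>3=0
r5=10-2=8
CMP r5, #0  (cmp 8,0)
BNE L2: taken
r1=0>>3=0
r5=8-2=6
CMP r5, #0  (cmp 6,0)
BNE L2: taken
r1=0>>3=0
r5=6-2=4
CMP r5, #0  (cmp 4,0)
BNE L2: taken
r1=0>>3=0
r5=4-2=2
CMP r5, #0  (cmp 2,0)
BNE L2: taken
r1=0>>3=0
r5=2-2=0
CMP r5, #0  (cmp 0,0)
BNE L2: not taken
halt.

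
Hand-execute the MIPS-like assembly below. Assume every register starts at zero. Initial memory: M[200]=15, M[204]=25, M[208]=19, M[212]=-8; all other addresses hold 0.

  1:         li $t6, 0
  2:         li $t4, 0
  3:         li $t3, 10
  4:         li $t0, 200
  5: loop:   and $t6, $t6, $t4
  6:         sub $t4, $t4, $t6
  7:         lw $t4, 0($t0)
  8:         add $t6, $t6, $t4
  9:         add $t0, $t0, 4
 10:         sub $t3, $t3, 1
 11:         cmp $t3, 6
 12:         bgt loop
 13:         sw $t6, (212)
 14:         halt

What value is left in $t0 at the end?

li $t6, 0 → $t6=0
li $t4, 0 → $t4=0
li $t3, 10 → $t3=10
li $t0, 200 → $t0=200
and $t6, $t6, $t4 → $t6=0&0=0
sub $t4, $t4, $t6 → $t4=0-0=0
lw $t4, 0($t0) → $t4=M[200]=15
add $t6, $t6, $t4 → $t6=0+15=15
add $t0, $t0, 4 → $t0=200+4=204
sub $t3, $t3, 1 → $t3=10-1=9
cmp $t3, 6  (cmp 9,6)
bgt loop: taken
and $t6, $t6, $t4 → $t6=15&15=15
sub $t4, $t4, $t6 → $t4=15-15=0
lw $t4, 0($t0) → $t4=M[204]=25
add $t6, $t6, $t4 → $t6=15+25=40
add $t0, $t0, 4 → $t0=204+4=208
sub $t3, $t3, 1 → $t3=9-1=8
cmp $t3, 6  (cmp 8,6)
bgt loop: taken
and $t6, $t6, $t4 → $t6=40&25=8
sub $t4, $t4, $t6 → $t4=25-8=17
lw $t4, 0($t0) → $t4=M[208]=19
add $t6, $t6, $t4 → $t6=8+19=27
add $t0, $t0, 4 → $t0=208+4=212
sub $t3, $t3, 1 → $t3=8-1=7
cmp $t3, 6  (cmp 7,6)
bgt loop: taken
and $t6, $t6, $t4 → $t6=27&19=19
sub $t4, $t4, $t6 → $t4=19-19=0
lw $t4, 0($t0) → $t4=M[212]=-8
add $t6, $t6, $t4 → $t6=19+(-8)=11
add $t0, $t0, 4 → $t0=212+4=216
sub $t3, $t3, 1 → $t3=7-1=6
cmp $t3, 6  (cmp 6,6)
bgt loop: not taken
sw $t6, (212) → M[212]=11
halt.

216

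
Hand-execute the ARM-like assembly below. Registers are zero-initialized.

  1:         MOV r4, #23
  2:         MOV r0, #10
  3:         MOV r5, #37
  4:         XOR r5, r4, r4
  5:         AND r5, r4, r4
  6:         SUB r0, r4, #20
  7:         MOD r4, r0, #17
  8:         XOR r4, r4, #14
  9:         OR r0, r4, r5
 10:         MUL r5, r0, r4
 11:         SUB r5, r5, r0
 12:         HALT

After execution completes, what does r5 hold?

372

r4=23
r0=10
r5=37
r5=23^23=0
r5=23&23=23
r0=23-20=3
r4=3%17=3
r4=3^14=13
r0=13|23=31
r5=31*13=403
r5=403-31=372
halt.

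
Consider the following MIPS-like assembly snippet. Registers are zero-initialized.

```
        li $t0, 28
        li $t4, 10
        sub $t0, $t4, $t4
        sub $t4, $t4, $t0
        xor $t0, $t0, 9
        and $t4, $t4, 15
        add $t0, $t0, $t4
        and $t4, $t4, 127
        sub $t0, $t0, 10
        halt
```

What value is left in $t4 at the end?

10

$t0=28
$t4=10
$t0=10-10=0
$t4=10-0=10
$t0=0^9=9
$t4=10&15=10
$t0=9+10=19
$t4=10&127=10
$t0=19-10=9
halt.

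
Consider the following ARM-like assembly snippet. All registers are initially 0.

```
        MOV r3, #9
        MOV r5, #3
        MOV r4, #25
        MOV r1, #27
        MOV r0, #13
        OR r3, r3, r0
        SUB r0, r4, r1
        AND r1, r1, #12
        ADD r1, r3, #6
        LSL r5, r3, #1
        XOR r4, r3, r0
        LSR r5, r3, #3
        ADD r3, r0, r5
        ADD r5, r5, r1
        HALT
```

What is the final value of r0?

MOV r3, #9 → r3=9
MOV r5, #3 → r5=3
MOV r4, #25 → r4=25
MOV r1, #27 → r1=27
MOV r0, #13 → r0=13
OR r3, r3, r0 → r3=9|13=13
SUB r0, r4, r1 → r0=25-27=-2
AND r1, r1, #12 → r1=27&12=8
ADD r1, r3, #6 → r1=13+6=19
LSL r5, r3, #1 → r5=13<<1=26
XOR r4, r3, r0 → r4=13^(-2)=-13
LSR r5, r3, #3 → r5=13>>3=1
ADD r3, r0, r5 → r3=(-2)+1=-1
ADD r5, r5, r1 → r5=1+19=20
halt.

-2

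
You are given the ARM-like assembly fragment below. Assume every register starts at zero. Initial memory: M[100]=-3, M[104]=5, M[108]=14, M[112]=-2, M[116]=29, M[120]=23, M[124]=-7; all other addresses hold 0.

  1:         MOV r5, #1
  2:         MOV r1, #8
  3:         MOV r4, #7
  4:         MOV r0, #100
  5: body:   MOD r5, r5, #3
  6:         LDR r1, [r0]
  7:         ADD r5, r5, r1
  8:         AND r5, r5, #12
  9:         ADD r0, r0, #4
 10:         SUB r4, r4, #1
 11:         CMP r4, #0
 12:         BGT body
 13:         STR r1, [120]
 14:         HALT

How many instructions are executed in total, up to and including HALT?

62

MOV r5, #1 → r5=1
MOV r1, #8 → r1=8
MOV r4, #7 → r4=7
MOV r0, #100 → r0=100
MOD r5, r5, #3 → r5=1%3=1
LDR r1, [r0] → r1=M[100]=-3
ADD r5, r5, r1 → r5=1+(-3)=-2
AND r5, r5, #12 → r5=(-2)&12=12
ADD r0, r0, #4 → r0=100+4=104
SUB r4, r4, #1 → r4=7-1=6
CMP r4, #0  (cmp 6,0)
BGT body: taken
MOD r5, r5, #3 → r5=12%3=0
LDR r1, [r0] → r1=M[104]=5
ADD r5, r5, r1 → r5=0+5=5
AND r5, r5, #12 → r5=5&12=4
ADD r0, r0, #4 → r0=104+4=108
SUB r4, r4, #1 → r4=6-1=5
CMP r4, #0  (cmp 5,0)
BGT body: taken
MOD r5, r5, #3 → r5=4%3=1
LDR r1, [r0] → r1=M[108]=14
ADD r5, r5, r1 → r5=1+14=15
AND r5, r5, #12 → r5=15&12=12
ADD r0, r0, #4 → r0=108+4=112
SUB r4, r4, #1 → r4=5-1=4
CMP r4, #0  (cmp 4,0)
BGT body: taken
MOD r5, r5, #3 → r5=12%3=0
LDR r1, [r0] → r1=M[112]=-2
ADD r5, r5, r1 → r5=0+(-2)=-2
AND r5, r5, #12 → r5=(-2)&12=12
ADD r0, r0, #4 → r0=112+4=116
SUB r4, r4, #1 → r4=4-1=3
CMP r4, #0  (cmp 3,0)
BGT body: taken
MOD r5, r5, #3 → r5=12%3=0
LDR r1, [r0] → r1=M[116]=29
ADD r5, r5, r1 → r5=0+29=29
AND r5, r5, #12 → r5=29&12=12
ADD r0, r0, #4 → r0=116+4=120
SUB r4, r4, #1 → r4=3-1=2
CMP r4, #0  (cmp 2,0)
BGT body: taken
MOD r5, r5, #3 → r5=12%3=0
LDR r1, [r0] → r1=M[120]=23
ADD r5, r5, r1 → r5=0+23=23
AND r5, r5, #12 → r5=23&12=4
ADD r0, r0, #4 → r0=120+4=124
SUB r4, r4, #1 → r4=2-1=1
CMP r4, #0  (cmp 1,0)
BGT body: taken
MOD r5, r5, #3 → r5=4%3=1
LDR r1, [r0] → r1=M[124]=-7
ADD r5, r5, r1 → r5=1+(-7)=-6
AND r5, r5, #12 → r5=(-6)&12=8
ADD r0, r0, #4 → r0=124+4=128
SUB r4, r4, #1 → r4=1-1=0
CMP r4, #0  (cmp 0,0)
BGT body: not taken
STR r1, [120] → M[120]=-7
halt.
Total executed instructions: 62.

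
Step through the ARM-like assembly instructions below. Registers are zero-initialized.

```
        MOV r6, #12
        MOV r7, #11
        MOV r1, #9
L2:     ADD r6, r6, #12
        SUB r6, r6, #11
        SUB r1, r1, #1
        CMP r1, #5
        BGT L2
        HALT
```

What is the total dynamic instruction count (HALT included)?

24

MOV r6, #12 → r6=12
MOV r7, #11 → r7=11
MOV r1, #9 → r1=9
ADD r6, r6, #12 → r6=12+12=24
SUB r6, r6, #11 → r6=24-11=13
SUB r1, r1, #1 → r1=9-1=8
CMP r1, #5  (cmp 8,5)
BGT L2: taken
ADD r6, r6, #12 → r6=13+12=25
SUB r6, r6, #11 → r6=25-11=14
SUB r1, r1, #1 → r1=8-1=7
CMP r1, #5  (cmp 7,5)
BGT L2: taken
ADD r6, r6, #12 → r6=14+12=26
SUB r6, r6, #11 → r6=26-11=15
SUB r1, r1, #1 → r1=7-1=6
CMP r1, #5  (cmp 6,5)
BGT L2: taken
ADD r6, r6, #12 → r6=15+12=27
SUB r6, r6, #11 → r6=27-11=16
SUB r1, r1, #1 → r1=6-1=5
CMP r1, #5  (cmp 5,5)
BGT L2: not taken
halt.
Total executed instructions: 24.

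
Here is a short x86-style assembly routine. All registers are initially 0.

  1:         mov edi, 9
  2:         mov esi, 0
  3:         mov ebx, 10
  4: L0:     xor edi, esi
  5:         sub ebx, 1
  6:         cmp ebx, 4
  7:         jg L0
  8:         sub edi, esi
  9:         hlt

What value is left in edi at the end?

mov edi, 9 → edi=9
mov esi, 0 → esi=0
mov ebx, 10 → ebx=10
xor edi, esi → edi=9^0=9
sub ebx, 1 → ebx=10-1=9
cmp ebx, 4  (cmp 9,4)
jg L0: taken
xor edi, esi → edi=9^0=9
sub ebx, 1 → ebx=9-1=8
cmp ebx, 4  (cmp 8,4)
jg L0: taken
xor edi, esi → edi=9^0=9
sub ebx, 1 → ebx=8-1=7
cmp ebx, 4  (cmp 7,4)
jg L0: taken
xor edi, esi → edi=9^0=9
sub ebx, 1 → ebx=7-1=6
cmp ebx, 4  (cmp 6,4)
jg L0: taken
xor edi, esi → edi=9^0=9
sub ebx, 1 → ebx=6-1=5
cmp ebx, 4  (cmp 5,4)
jg L0: taken
xor edi, esi → edi=9^0=9
sub ebx, 1 → ebx=5-1=4
cmp ebx, 4  (cmp 4,4)
jg L0: not taken
sub edi, esi → edi=9-0=9
halt.

9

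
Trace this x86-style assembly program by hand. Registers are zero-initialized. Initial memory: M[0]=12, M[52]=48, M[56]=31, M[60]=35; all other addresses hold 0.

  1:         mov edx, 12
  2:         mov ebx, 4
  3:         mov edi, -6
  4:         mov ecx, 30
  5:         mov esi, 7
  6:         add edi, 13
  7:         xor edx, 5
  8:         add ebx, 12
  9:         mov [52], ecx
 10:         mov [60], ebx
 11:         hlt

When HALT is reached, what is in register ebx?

mov edx, 12 → edx=12
mov ebx, 4 → ebx=4
mov edi, -6 → edi=-6
mov ecx, 30 → ecx=30
mov esi, 7 → esi=7
add edi, 13 → edi=(-6)+13=7
xor edx, 5 → edx=12^5=9
add ebx, 12 → ebx=4+12=16
mov [52], ecx → M[52]=30
mov [60], ebx → M[60]=16
halt.

16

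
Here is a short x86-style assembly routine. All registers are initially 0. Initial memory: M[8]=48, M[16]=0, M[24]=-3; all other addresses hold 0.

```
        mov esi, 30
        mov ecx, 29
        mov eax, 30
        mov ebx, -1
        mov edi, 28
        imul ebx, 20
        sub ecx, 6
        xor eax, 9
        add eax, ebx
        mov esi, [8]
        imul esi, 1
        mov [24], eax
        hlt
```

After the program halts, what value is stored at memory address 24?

3

after mov esi, 30: esi=30
after mov ecx, 29: ecx=29
after mov eax, 30: eax=30
after mov ebx, -1: ebx=-1
after mov edi, 28: edi=28
after imul ebx, 20: ebx=(-1)*20=-20
after sub ecx, 6: ecx=29-6=23
after xor eax, 9: eax=30^9=23
after add eax, ebx: eax=23+(-20)=3
after mov esi, [8]: esi=M[8]=48
after imul esi, 1: esi=48*1=48
mov [24], eax → M[24]=3
halt.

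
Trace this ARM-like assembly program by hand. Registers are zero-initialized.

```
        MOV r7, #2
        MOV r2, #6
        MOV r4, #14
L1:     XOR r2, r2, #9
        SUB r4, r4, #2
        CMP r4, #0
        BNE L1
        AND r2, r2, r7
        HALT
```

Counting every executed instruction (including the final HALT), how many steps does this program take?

MOV r7, #2 → r7=2
MOV r2, #6 → r2=6
MOV r4, #14 → r4=14
XOR r2, r2, #9 → r2=6^9=15
SUB r4, r4, #2 → r4=14-2=12
CMP r4, #0  (cmp 12,0)
BNE L1: taken
XOR r2, r2, #9 → r2=15^9=6
SUB r4, r4, #2 → r4=12-2=10
CMP r4, #0  (cmp 10,0)
BNE L1: taken
XOR r2, r2, #9 → r2=6^9=15
SUB r4, r4, #2 → r4=10-2=8
CMP r4, #0  (cmp 8,0)
BNE L1: taken
XOR r2, r2, #9 → r2=15^9=6
SUB r4, r4, #2 → r4=8-2=6
CMP r4, #0  (cmp 6,0)
BNE L1: taken
XOR r2, r2, #9 → r2=6^9=15
SUB r4, r4, #2 → r4=6-2=4
CMP r4, #0  (cmp 4,0)
BNE L1: taken
XOR r2, r2, #9 → r2=15^9=6
SUB r4, r4, #2 → r4=4-2=2
CMP r4, #0  (cmp 2,0)
BNE L1: taken
XOR r2, r2, #9 → r2=6^9=15
SUB r4, r4, #2 → r4=2-2=0
CMP r4, #0  (cmp 0,0)
BNE L1: not taken
AND r2, r2, r7 → r2=15&2=2
halt.
Total executed instructions: 33.

33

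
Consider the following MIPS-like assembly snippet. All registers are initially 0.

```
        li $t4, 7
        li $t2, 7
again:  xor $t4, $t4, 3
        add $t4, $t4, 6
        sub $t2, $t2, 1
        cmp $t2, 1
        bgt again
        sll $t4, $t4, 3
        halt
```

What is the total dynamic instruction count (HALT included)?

34

li $t4, 7 → $t4=7
li $t2, 7 → $t2=7
xor $t4, $t4, 3 → $t4=7^3=4
add $t4, $t4, 6 → $t4=4+6=10
sub $t2, $t2, 1 → $t2=7-1=6
cmp $t2, 1  (cmp 6,1)
bgt again: taken
xor $t4, $t4, 3 → $t4=10^3=9
add $t4, $t4, 6 → $t4=9+6=15
sub $t2, $t2, 1 → $t2=6-1=5
cmp $t2, 1  (cmp 5,1)
bgt again: taken
xor $t4, $t4, 3 → $t4=15^3=12
add $t4, $t4, 6 → $t4=12+6=18
sub $t2, $t2, 1 → $t2=5-1=4
cmp $t2, 1  (cmp 4,1)
bgt again: taken
xor $t4, $t4, 3 → $t4=18^3=17
add $t4, $t4, 6 → $t4=17+6=23
sub $t2, $t2, 1 → $t2=4-1=3
cmp $t2, 1  (cmp 3,1)
bgt again: taken
xor $t4, $t4, 3 → $t4=23^3=20
add $t4, $t4, 6 → $t4=20+6=26
sub $t2, $t2, 1 → $t2=3-1=2
cmp $t2, 1  (cmp 2,1)
bgt again: taken
xor $t4, $t4, 3 → $t4=26^3=25
add $t4, $t4, 6 → $t4=25+6=31
sub $t2, $t2, 1 → $t2=2-1=1
cmp $t2, 1  (cmp 1,1)
bgt again: not taken
sll $t4, $t4, 3 → $t4=31<<3=248
halt.
Total executed instructions: 34.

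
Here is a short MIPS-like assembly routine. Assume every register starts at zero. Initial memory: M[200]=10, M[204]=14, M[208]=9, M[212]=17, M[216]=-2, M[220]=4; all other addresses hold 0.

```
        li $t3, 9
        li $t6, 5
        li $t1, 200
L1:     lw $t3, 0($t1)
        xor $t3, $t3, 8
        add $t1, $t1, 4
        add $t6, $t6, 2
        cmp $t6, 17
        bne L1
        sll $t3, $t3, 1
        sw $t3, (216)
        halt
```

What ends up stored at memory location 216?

li $t3, 9 → $t3=9
li $t6, 5 → $t6=5
li $t1, 200 → $t1=200
lw $t3, 0($t1) → $t3=M[200]=10
xor $t3, $t3, 8 → $t3=10^8=2
add $t1, $t1, 4 → $t1=200+4=204
add $t6, $t6, 2 → $t6=5+2=7
cmp $t6, 17  (cmp 7,17)
bne L1: taken
lw $t3, 0($t1) → $t3=M[204]=14
xor $t3, $t3, 8 → $t3=14^8=6
add $t1, $t1, 4 → $t1=204+4=208
add $t6, $t6, 2 → $t6=7+2=9
cmp $t6, 17  (cmp 9,17)
bne L1: taken
lw $t3, 0($t1) → $t3=M[208]=9
xor $t3, $t3, 8 → $t3=9^8=1
add $t1, $t1, 4 → $t1=208+4=212
add $t6, $t6, 2 → $t6=9+2=11
cmp $t6, 17  (cmp 11,17)
bne L1: taken
lw $t3, 0($t1) → $t3=M[212]=17
xor $t3, $t3, 8 → $t3=17^8=25
add $t1, $t1, 4 → $t1=212+4=216
add $t6, $t6, 2 → $t6=11+2=13
cmp $t6, 17  (cmp 13,17)
bne L1: taken
lw $t3, 0($t1) → $t3=M[216]=-2
xor $t3, $t3, 8 → $t3=(-2)^8=-10
add $t1, $t1, 4 → $t1=216+4=220
add $t6, $t6, 2 → $t6=13+2=15
cmp $t6, 17  (cmp 15,17)
bne L1: taken
lw $t3, 0($t1) → $t3=M[220]=4
xor $t3, $t3, 8 → $t3=4^8=12
add $t1, $t1, 4 → $t1=220+4=224
add $t6, $t6, 2 → $t6=15+2=17
cmp $t6, 17  (cmp 17,17)
bne L1: not taken
sll $t3, $t3, 1 → $t3=12<<1=24
sw $t3, (216) → M[216]=24
halt.

24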